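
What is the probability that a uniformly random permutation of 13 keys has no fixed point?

Derangements satisfy D(n) = (n-1)(D(n-1) + D(n-2)), starting from D(0)=1, D(1)=0.
Building up: D(2)=1, D(3)=2, D(4)=9, D(5)=44, D(6)=265, D(7)=1854, D(8)=14833, D(9)=133496, D(10)=1334961, D(11)=14684570, D(12)=176214841, D(13)=2290792932.
Total arrangements: 13! = 6227020800.
Probability = D(13)/13! = 63633137/172972800.

Final answer: D(13)/13! = 2290792932/6227020800 = 0.367879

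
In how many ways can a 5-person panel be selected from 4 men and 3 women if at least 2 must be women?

Sum over valid woman counts:
C(3,2)C(4,3) = 12
C(3,3)C(4,2) = 6
Total: 12 + 6.

Final answer: 18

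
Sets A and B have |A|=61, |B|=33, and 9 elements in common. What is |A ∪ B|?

|A union B| = |A| + |B| - |A intersect B| = 61 + 33 - 9.

Final answer: 85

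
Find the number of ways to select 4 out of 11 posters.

C(11,4) = 11!/(4! x 7!).

Final answer: \binom{11}{4} = 330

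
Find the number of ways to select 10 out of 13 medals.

C(13,10) = 13!/(10! x 3!).

Final answer: \binom{13}{10} = 286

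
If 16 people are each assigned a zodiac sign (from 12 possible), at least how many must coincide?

There are 12 possible values for zodiac sign. With 16 people and 12 categories, by pigeonhole: ceiling(16/12).

Final answer: 2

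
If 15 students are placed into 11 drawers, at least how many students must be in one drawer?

By the pigeonhole principle: ceiling(15/11).

Final answer: 2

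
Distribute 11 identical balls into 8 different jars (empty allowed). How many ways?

Stars and bars: C(n+k-1, k-1) = C(18,7).

Final answer: C(18,7) = 31824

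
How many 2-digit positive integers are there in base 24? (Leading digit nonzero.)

In base 24, the leading digit has 23 choices (1..23); each of the remaining 1 digits has 24 choices.
Total: 23 x 24^1.

Final answer: 552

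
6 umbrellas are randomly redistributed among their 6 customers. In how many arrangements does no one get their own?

D(n) = (n-1)(D(n-1) + D(n-2)), D(0)=1, D(1)=0.
D(2) = 1 x (0 + 1) = 1
D(3) = 2 x (1 + 0) = 2
D(4) = 3 x (2 + 1) = 9
D(5) = 4 x (9 + 2) = 44
D(6) = 5 x (D(5) + D(4)) = 5 x (44 + 9)

Final answer: D(6) = 265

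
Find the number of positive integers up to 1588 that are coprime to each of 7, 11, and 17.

|div by 7|=226, |div by 11|=144, |div by 17|=93.
|div by 7&11|=20, |div by 7&17|=13, |div by 11&17|=8, |div by all|=1.
By inclusion-exclusion, divisible by at least one: 226+144+93-20-13-8+1 = 423.
Not divisible by any: 1588 - 423.

Final answer: 1165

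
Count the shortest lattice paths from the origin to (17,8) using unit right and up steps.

Each path has 17 right steps and 8 up steps in some order (25 steps total).
Choose which 8 of the 25 steps are up: C(25,8).

Final answer: C(25,8) = 1081575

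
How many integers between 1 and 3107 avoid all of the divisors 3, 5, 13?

|div by 3|=1035, |div by 5|=621, |div by 13|=239.
|div by 3&5|=207, |div by 3&13|=79, |div by 5&13|=47, |div by all|=15.
By inclusion-exclusion, divisible by at least one: 1035+621+239-207-79-47+15 = 1577.
Not divisible by any: 3107 - 1577.

Final answer: 1530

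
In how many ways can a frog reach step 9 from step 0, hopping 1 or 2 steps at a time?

Let f(n) be the number of climbs. Removing the last move (1 or 2 steps) gives f(n) = f(n-1) + f(n-2); base cases f(1)=1, f(2)=2.
Iterating the recurrence: f(1)=1, f(2)=2, f(3)=3, f(4)=5, f(5)=8, f(6)=13, f(7)=21, f(8)=34, f(9)=55.

Final answer: 55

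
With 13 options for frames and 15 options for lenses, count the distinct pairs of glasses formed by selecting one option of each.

By the multiplication principle: 13 x 15.

Final answer: 195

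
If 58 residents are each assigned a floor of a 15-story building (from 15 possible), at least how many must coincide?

There are 15 possible values for floor of a 15-story building. With 58 residents and 15 categories, by pigeonhole: ceiling(58/15).

Final answer: 4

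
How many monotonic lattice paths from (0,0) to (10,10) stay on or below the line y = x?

Total monotonic paths to (10,10): C(20,10) = 184756.
Reflecting each bad path at its first crossing gives a bijection with paths to (9,11): C(20,11) = 167960.
Valid Dyck paths: 184756 - 167960.
(This is the Catalan number C_{10}.)

Final answer: C_{10} = 16796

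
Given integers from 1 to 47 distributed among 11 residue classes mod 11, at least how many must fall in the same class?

By pigeonhole with 47 objects and 11 categories: ceiling(47/11).

Final answer: 5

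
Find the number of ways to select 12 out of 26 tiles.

C(26,12) = 26!/(12! x 14!).

Final answer: \binom{26}{12} = 9657700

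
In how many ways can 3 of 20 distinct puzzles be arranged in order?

P(20,3) = 20!/(20-3)! = 20!/17!.

Final answer: P(20,3) = 6840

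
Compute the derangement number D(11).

Derangements satisfy D(n) = (n-1)(D(n-1) + D(n-2)), starting from D(0)=1, D(1)=0.
Building up: D(2)=1, D(3)=2, D(4)=9, D(5)=44, D(6)=265, D(7)=1854, D(8)=14833, D(9)=133496, D(10)=1334961.
D(11) = 10 x (D(10) + D(9)) = 10 x (1334961 + 133496).

Final answer: D(11) = 14684570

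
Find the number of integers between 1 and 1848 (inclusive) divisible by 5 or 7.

Multiples of 5: 369. Multiples of 7: 264. Of both (lcm=35): 52.
By inclusion-exclusion: 369 + 264 - 52.

Final answer: 581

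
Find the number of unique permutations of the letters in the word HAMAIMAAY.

Letters (A:4, H:1, I:1, M:2, Y:1). Total letters: 9.
Permutations = 9!/(4! x 2!).

Final answer: 7560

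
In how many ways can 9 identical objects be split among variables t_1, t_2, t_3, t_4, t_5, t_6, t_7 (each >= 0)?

Stars and bars with 9 stars and 6 bars:
C(9+7-1, 7-1) = C(15,6).

Final answer: C(15,6) = 5005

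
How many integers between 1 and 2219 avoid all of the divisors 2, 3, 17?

|div by 2|=1109, |div by 3|=739, |div by 17|=130.
|div by 2&3|=369, |div by 2&17|=65, |div by 3&17|=43, |div by all|=21.
By inclusion-exclusion, divisible by at least one: 1109+739+130-369-65-43+21 = 1522.
Not divisible by any: 2219 - 1522.

Final answer: 697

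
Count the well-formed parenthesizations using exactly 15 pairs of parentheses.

The structures are counted by the Catalan number C_n. Here n = 15 (pairs).
C_n = C(2n,n) - C(2n,n+1), so C_{15} = C(30,15) - C(30,16) = 155117520 - 145422675.

Final answer: C_{15} = 9694845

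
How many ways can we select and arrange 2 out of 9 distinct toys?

P(9,2) = 9!/(9-2)! = 9!/7!.

Final answer: P(9,2) = 72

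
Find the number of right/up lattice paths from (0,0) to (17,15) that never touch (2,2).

Total paths to (17,15): C(32,15) = 565722720.
Paths through (2,2): C(4,2) x C(28,13) = 224652960.
Avoiding (2,2): 565722720 - 224652960.

Final answer: 341069760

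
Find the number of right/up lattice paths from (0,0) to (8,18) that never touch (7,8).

Total paths to (8,18): C(26,18) = 1562275.
Paths through (7,8): C(15,8) x C(11,10) = 70785.
Avoiding (7,8): 1562275 - 70785.

Final answer: 1491490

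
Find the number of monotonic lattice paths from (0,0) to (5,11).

Each path has 5 right steps and 11 up steps in some order (16 steps total).
Choose which 11 of the 16 steps are up: C(16,11).

Final answer: C(16,11) = 4368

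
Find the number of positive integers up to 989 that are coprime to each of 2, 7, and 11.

|div by 2|=494, |div by 7|=141, |div by 11|=89.
|div by 2&7|=70, |div by 2&11|=44, |div by 7&11|=12, |div by all|=6.
By inclusion-exclusion, divisible by at least one: 494+141+89-70-44-12+6 = 604.
Not divisible by any: 989 - 604.

Final answer: 385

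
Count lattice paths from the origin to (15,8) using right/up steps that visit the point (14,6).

Paths (0,0)->(14,6): C(20,6) = 38760.
Paths (14,6)->(15,8): C(3,2) = 3.
By multiplication principle: 38760 x 3.

Final answer: 116280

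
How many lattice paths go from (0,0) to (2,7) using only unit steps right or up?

Each path has 2 right steps and 7 up steps in some order (9 steps total).
Choose which 7 of the 9 steps are up: C(9,7).

Final answer: C(9,7) = 36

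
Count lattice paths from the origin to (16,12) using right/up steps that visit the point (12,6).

Paths (0,0)->(12,6): C(18,6) = 18564.
Paths (12,6)->(16,12): C(10,6) = 210.
By multiplication principle: 18564 x 210.

Final answer: 3898440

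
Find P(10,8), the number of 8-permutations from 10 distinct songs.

P(10,8) = 10!/(10-8)! = 10!/2!.

Final answer: P(10,8) = 1814400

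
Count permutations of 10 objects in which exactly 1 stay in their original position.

Choose which 1 elements are fixed: C(10,1) = 10.
Derange the remaining 9 using D(j) = (j-1)(D(j-1) + D(j-2)), D(0)=1, D(1)=0: D(2)=1, D(3)=2, D(4)=9, D(5)=44, D(6)=265, D(7)=1854, D(8)=14833, D(9)=133496.
Total: 10 x 133496.

Final answer: C(10,1) D(9) = 1334960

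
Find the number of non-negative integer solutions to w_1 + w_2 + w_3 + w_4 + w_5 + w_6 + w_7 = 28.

Stars and bars with 28 stars and 6 bars:
C(28+7-1, 7-1) = C(34,6).

Final answer: C(34,6) = 1344904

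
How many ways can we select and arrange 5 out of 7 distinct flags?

P(7,5) = 7!/(7-5)! = 7!/2!.

Final answer: P(7,5) = 2520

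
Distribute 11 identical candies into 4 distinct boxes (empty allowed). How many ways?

Stars and bars: C(n+k-1, k-1) = C(14,3).

Final answer: C(14,3) = 364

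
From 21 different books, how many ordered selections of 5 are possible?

P(21,5) = 21!/(21-5)! = 21!/16!.

Final answer: P(21,5) = 2441880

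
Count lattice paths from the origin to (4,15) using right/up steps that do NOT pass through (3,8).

Total paths to (4,15): C(19,15) = 3876.
Paths through (3,8): C(11,8) x C(8,7) = 1320.
Avoiding (3,8): 3876 - 1320.

Final answer: 2556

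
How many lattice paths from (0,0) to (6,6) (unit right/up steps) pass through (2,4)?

Paths (0,0)->(2,4): C(6,4) = 15.
Paths (2,4)->(6,6): C(6,2) = 15.
By multiplication principle: 15 x 15.

Final answer: 225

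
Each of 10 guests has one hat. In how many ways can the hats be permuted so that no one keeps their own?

Use the recurrence D(n) = (n-1)(D(n-1) + D(n-2)) with D(0)=1, D(1)=0.
D(2) = 1 x (0 + 1) = 1
D(3) = 2 x (1 + 0) = 2
D(4) = 3 x (2 + 1) = 9
D(5) = 4 x (9 + 2) = 44
D(6) = 5 x (44 + 9) = 265
D(7) = 6 x (265 + 44) = 1854
D(8) = 7 x (1854 + 265) = 14833
D(9) = 8 x (14833 + 1854) = 133496
D(10) = 9 x (D(9) + D(8)) = 9 x (133496 + 14833)

Final answer: D(10) = 1334961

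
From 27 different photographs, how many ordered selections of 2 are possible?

P(27,2) = 27!/(27-2)! = 27!/25!.

Final answer: P(27,2) = 702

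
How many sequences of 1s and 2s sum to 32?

Condition on the final move: it is a 1-step (f(n-1) ways to get there) or a 2-step (f(n-2) ways), so f(n) = f(n-1) + f(n-2), with f(1)=1, f(2)=2.
Building up term by term: f(1)=1, f(2)=2, f(3)=3, f(4)=5, f(5)=8, f(6)=13, f(7)=21, f(8)=34, f(9)=55, f(10)=89, f(11)=144, f(12)=233, f(13)=377, f(14)=610, f(15)=987, f(16)=1597, f(17)=2584, f(18)=4181, f(19)=6765, f(20)=10946, f(21)=17711, f(22)=28657, f(23)=46368, f(24)=75025, f(25)=121393, f(26)=196418, f(27)=317811, f(28)=514229, f(29)=832040, f(30)=1346269, f(31)=2178309, f(32)=3524578.

Final answer: 3524578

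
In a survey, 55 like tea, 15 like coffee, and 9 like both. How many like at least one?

|A union B| = |A| + |B| - |A intersect B| = 55 + 15 - 9.

Final answer: 61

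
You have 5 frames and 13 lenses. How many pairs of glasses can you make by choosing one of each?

By the multiplication principle: 5 x 13.

Final answer: 65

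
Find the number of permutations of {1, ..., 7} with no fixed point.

Derangements satisfy D(n) = (n-1)(D(n-1) + D(n-2)), starting from D(0)=1, D(1)=0.
D(2) = 1 x (0 + 1) = 1
D(3) = 2 x (1 + 0) = 2
D(4) = 3 x (2 + 1) = 9
D(5) = 4 x (9 + 2) = 44
D(6) = 5 x (44 + 9) = 265
D(7) = 6 x (D(6) + D(5)) = 6 x (265 + 44)

Final answer: D(7) = 1854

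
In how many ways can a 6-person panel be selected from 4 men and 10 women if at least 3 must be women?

Sum over valid woman counts:
C(10,3)C(4,3) = 480
C(10,4)C(4,2) = 1260
C(10,5)C(4,1) = 1008
C(10,6)C(4,0) = 210
Total: 480 + 1260 + 1008 + 210.

Final answer: 2958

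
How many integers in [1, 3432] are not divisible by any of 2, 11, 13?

|div by 2|=1716, |div by 11|=312, |div by 13|=264.
|div by 2&11|=156, |div by 2&13|=132, |div by 11&13|=24, |div by all|=12.
By inclusion-exclusion, divisible by at least one: 1716+312+264-156-132-24+12 = 1992.
Not divisible by any: 3432 - 1992.

Final answer: 1440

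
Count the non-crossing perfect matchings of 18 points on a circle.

The structures are counted by the Catalan number C_n. Here n = 18/2 = 9.
C_n = (2n)!/(n!(n+1)!), so C_{9} = 18!/(9! x 10!) = C(18,9)/10 = 48620/10.

Final answer: C_{9} = 4862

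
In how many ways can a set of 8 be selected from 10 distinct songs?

C(10,8) = 10!/(8! x (10-8)!).

Final answer: C(10,8) = 45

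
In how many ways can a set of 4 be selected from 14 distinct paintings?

C(14,4) = 14!/(4! x 10!).

Final answer: \binom{14}{4} = 1001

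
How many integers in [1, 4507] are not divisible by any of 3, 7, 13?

|div by 3|=1502, |div by 7|=643, |div by 13|=346.
|div by 3&7|=214, |div by 3&13|=115, |div by 7&13|=49, |div by all|=16.
By inclusion-exclusion, divisible by at least one: 1502+643+346-214-115-49+16 = 2129.
Not divisible by any: 4507 - 2129.

Final answer: 2378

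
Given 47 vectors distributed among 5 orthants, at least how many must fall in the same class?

By pigeonhole with 47 objects and 5 categories: ceiling(47/5).

Final answer: 10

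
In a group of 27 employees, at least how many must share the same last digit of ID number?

There are 10 possible values for last digit of ID number. With 27 employees and 10 categories, by pigeonhole: ceiling(27/10).

Final answer: 3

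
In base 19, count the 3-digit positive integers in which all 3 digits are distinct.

First digit: 18 (nonzero). Second: 18 (not first). Third: 17, etc.
Total: 18 x 18 x 17.

Final answer: 5508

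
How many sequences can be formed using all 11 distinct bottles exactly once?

The number of ways to arrange 11 distinct objects is 11!.

Final answer: 11! = 39916800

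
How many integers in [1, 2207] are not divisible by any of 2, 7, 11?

|div by 2|=1103, |div by 7|=315, |div by 11|=200.
|div by 2&7|=157, |div by 2&11|=100, |div by 7&11|=28, |div by all|=14.
By inclusion-exclusion, divisible by at least one: 1103+315+200-157-100-28+14 = 1347.
Not divisible by any: 2207 - 1347.

Final answer: 860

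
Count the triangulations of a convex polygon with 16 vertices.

This is a standard Catalan-number count: the answer is C_n. Here n = 16 - 2 = 14.
Using C_0 = 1 and C_(k+1) = C_k x 2(2k+1)/(k+2), build up term by term: C_1=1, C_2=2, C_3=5, C_4=14, C_5=42, C_6=132, C_7=429, C_8=1430, C_9=4862, C_10=16796, C_11=58786, C_12=208012, C_13=742900, C_14=2674440.

Final answer: C_{14} = 2674440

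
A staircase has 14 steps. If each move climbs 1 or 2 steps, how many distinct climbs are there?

Let f(n) be the number of climbs. Removing the last move (1 or 2 steps) gives f(n) = f(n-1) + f(n-2); base cases f(1)=1, f(2)=2.
Computing successive values: f(1)=1, f(2)=2, f(3)=3, f(4)=5, f(5)=8, f(6)=13, f(7)=21, f(8)=34, f(9)=55, f(10)=89, f(11)=144, f(12)=233, f(13)=377, f(14)=610.

Final answer: 610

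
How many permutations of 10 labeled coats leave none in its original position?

Use the recurrence D(n) = (n-1)(D(n-1) + D(n-2)) with D(0)=1, D(1)=0.
D(2) = 1 x (0 + 1) = 1
D(3) = 2 x (1 + 0) = 2
D(4) = 3 x (2 + 1) = 9
D(5) = 4 x (9 + 2) = 44
D(6) = 5 x (44 + 9) = 265
D(7) = 6 x (265 + 44) = 1854
D(8) = 7 x (1854 + 265) = 14833
D(9) = 8 x (14833 + 1854) = 133496
D(10) = 9 x (D(9) + D(8)) = 9 x (133496 + 14833)

Final answer: D(10) = 1334961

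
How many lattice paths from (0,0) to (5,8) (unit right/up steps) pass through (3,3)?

Paths (0,0)->(3,3): C(6,3) = 20.
Paths (3,3)->(5,8): C(7,5) = 21.
By multiplication principle: 20 x 21.

Final answer: 420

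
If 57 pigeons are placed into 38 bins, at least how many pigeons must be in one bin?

By the pigeonhole principle: ceiling(57/38).

Final answer: 2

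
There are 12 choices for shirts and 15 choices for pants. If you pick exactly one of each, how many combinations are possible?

By the multiplication principle: 12 x 15.

Final answer: 180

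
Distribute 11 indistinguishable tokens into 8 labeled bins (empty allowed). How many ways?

Stars and bars: C(n+k-1, k-1) = C(18,7).

Final answer: C(18,7) = 31824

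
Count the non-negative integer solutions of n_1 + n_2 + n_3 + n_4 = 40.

Stars and bars with 40 stars and 3 bars:
C(40+4-1, 4-1) = C(43,3).

Final answer: C(43,3) = 12341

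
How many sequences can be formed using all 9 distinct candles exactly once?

The number of ways to arrange 9 distinct objects is 9!.

Final answer: 9! = 362880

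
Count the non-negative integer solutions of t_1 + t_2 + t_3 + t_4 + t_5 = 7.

Stars and bars with 7 stars and 4 bars:
C(7+5-1, 5-1) = C(11,4).

Final answer: C(11,4) = 330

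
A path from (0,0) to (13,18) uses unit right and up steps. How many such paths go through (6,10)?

Paths (0,0)->(6,10): C(16,10) = 8008.
Paths (6,10)->(13,18): C(15,8) = 6435.
By multiplication principle: 8008 x 6435.

Final answer: 51531480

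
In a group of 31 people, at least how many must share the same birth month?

There are 12 possible values for birth month. With 31 people and 12 categories, by pigeonhole: ceiling(31/12).

Final answer: 3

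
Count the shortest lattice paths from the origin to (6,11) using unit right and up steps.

Each path has 6 right steps and 11 up steps in some order (17 steps total).
Choose which 11 of the 17 steps are up: C(17,11).

Final answer: C(17,11) = 12376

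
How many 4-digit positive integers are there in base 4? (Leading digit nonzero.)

In base 4, the leading digit has 3 choices (1..3); each of the remaining 3 digits has 4 choices.
Total: 3 x 4^3.

Final answer: 192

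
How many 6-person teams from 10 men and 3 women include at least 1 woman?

Sum over valid woman counts:
C(3,1)C(10,5) = 756
C(3,2)C(10,4) = 630
C(3,3)C(10,3) = 120
Total: 756 + 630 + 120.

Final answer: 1506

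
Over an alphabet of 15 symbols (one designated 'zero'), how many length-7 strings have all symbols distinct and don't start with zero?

The leading digit has 14 choices (anything but zero); the next has 14 (anything but the first), then 13, and so on, one fewer each time.
Total: 14 x 14 x 13 x 12 x 11 x 10 x 9.

Final answer: 30270240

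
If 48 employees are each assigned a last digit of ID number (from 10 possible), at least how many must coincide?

There are 10 possible values for last digit of ID number. With 48 employees and 10 categories, by pigeonhole: ceiling(48/10).

Final answer: 5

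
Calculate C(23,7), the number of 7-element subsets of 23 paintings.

C(23,7) = 23!/(7! x (23-7)!).

Final answer: C(23,7) = 245157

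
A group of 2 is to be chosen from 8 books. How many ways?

C(8,2) = 8!/(2! x (8-2)!).

Final answer: C(8,2) = 28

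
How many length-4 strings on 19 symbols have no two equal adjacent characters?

Let g(n) count such strings. g(1) = 19, and each valid string of length n-1 extends in 18 ways (any symbol but the last), so g(n) = 18 g(n-1).
Total: g(4) = 19 x 18^3.

Final answer: 19 x 18^{3} = 110808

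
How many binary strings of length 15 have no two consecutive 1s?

A valid string ends in 0 (append to any length-(n-1) valid string) or in 01 (append to any length-(n-2) valid string), so a(n) = a(n-1) + a(n-2) with a(1)=2, a(2)=3.
Iterating the recurrence: a(1)=2, a(2)=3, a(3)=5, a(4)=8, a(5)=13, a(6)=21, a(7)=34, a(8)=55, a(9)=89, a(10)=144, a(11)=233, a(12)=377, a(13)=610, a(14)=987, a(15)=1597.

Final answer: 1597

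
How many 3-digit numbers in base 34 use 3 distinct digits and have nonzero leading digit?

First digit: 33 (nonzero). Second: 33 (not first). Third: 32, etc.
Total: 33 x 33 x 32.

Final answer: 34848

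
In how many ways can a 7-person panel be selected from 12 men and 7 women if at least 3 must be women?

Sum over valid woman counts:
C(7,3)C(12,4) = 17325
C(7,4)C(12,3) = 7700
C(7,5)C(12,2) = 1386
C(7,6)C(12,1) = 84
C(7,7)C(12,0) = 1
Total: 17325 + 7700 + 1386 + 84 + 1.

Final answer: 26496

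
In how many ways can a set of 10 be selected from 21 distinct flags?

C(21,10) = 21!/(10! x 11!).

Final answer: \binom{21}{10} = 352716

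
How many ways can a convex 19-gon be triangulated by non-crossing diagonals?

The structures are counted by the Catalan number C_n. Here n = 19 - 2 = 17.
C_n = C(2n,n)/(n+1), so C_{17} = C(34,17)/18 = 2333606220/18.

Final answer: C_{17} = 129644790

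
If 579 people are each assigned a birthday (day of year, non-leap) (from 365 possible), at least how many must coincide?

There are 365 possible values for birthday (day of year, non-leap). With 579 people and 365 categories, by pigeonhole: ceiling(579/365).

Final answer: 2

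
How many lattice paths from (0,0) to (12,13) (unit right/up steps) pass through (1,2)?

Paths (0,0)->(1,2): C(3,2) = 3.
Paths (1,2)->(12,13): C(22,11) = 705432.
By multiplication principle: 3 x 705432.

Final answer: 2116296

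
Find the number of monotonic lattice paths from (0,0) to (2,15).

Each path has 2 right steps and 15 up steps in some order (17 steps total).
Choose which 15 of the 17 steps are up: C(17,15).

Final answer: C(17,15) = 136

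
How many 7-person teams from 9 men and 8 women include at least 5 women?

Sum over valid woman counts:
C(8,5)C(9,2) = 2016
C(8,6)C(9,1) = 252
C(8,7)C(9,0) = 8
Total: 2016 + 252 + 8.

Final answer: 2276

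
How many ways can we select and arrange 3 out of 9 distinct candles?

P(9,3) = 9!/(9-3)! = 9!/6!.

Final answer: P(9,3) = 504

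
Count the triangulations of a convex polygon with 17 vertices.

This is a standard Catalan-number count: the answer is C_n. Here n = 17 - 2 = 15.
C_n = (2n)!/(n!(n+1)!), so C_{15} = 30!/(15! x 16!) = C(30,15)/16 = 155117520/16.

Final answer: C_{15} = 9694845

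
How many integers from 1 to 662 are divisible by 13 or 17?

Multiples of 13: 50. Multiples of 17: 38. Of both (lcm=221): 2.
By inclusion-exclusion: 50 + 38 - 2.

Final answer: 86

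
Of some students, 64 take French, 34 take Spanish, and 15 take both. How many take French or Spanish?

|A union B| = |A| + |B| - |A intersect B| = 64 + 34 - 15.

Final answer: 83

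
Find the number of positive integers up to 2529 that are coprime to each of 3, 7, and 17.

|div by 3|=843, |div by 7|=361, |div by 17|=148.
|div by 3&7|=120, |div by 3&17|=49, |div by 7&17|=21, |div by all|=7.
By inclusion-exclusion, divisible by at least one: 843+361+148-120-49-21+7 = 1169.
Not divisible by any: 2529 - 1169.

Final answer: 1360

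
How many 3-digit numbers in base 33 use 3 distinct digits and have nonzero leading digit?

First digit: 32 (nonzero). Second: 32 (not first). Third: 31, etc.
Total: 32 x 32 x 31.

Final answer: 31744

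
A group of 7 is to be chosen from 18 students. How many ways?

C(18,7) = 18!/(7! x (18-7)!).

Final answer: C(18,7) = 31824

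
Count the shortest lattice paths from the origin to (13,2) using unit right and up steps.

Each path has 13 right steps and 2 up steps in some order (15 steps total).
Choose which 2 of the 15 steps are up: C(15,2).

Final answer: C(15,2) = 105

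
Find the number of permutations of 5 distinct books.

The number of ways to arrange 5 distinct objects is 5!.

Final answer: 5! = 120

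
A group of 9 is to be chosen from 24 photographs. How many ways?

C(24,9) = 24!/(9! x 15!).

Final answer: \binom{24}{9} = 1307504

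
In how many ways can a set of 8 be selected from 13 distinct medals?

C(13,8) = 13!/(8! x 5!).

Final answer: \binom{13}{8} = 1287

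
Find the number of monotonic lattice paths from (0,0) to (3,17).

Each path has 3 right steps and 17 up steps in some order (20 steps total).
Choose which 17 of the 20 steps are up: C(20,17).

Final answer: C(20,17) = 1140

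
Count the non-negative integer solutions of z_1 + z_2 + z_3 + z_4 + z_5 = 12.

Stars and bars with 12 stars and 4 bars:
C(12+5-1, 5-1) = C(16,4).

Final answer: C(16,4) = 1820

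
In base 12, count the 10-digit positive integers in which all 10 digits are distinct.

The leading digit has 11 choices (anything but zero); the next has 11 (anything but the first), then 10, and so on, one fewer each time.
Total: 11 x 11 x 10 x 9 x 8 x 7 x 6 x 5 x 4 x 3.

Final answer: 219542400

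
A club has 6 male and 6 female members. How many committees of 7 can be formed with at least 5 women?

Sum over valid woman counts:
C(6,5)C(6,2) = 90
C(6,6)C(6,1) = 6
Total: 90 + 6.

Final answer: 96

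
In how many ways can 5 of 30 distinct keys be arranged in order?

P(30,5) = 30!/(30-5)! = 30!/25!.

Final answer: P(30,5) = 17100720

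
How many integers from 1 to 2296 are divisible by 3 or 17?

Multiples of 3: 765. Multiples of 17: 135. Of both (lcm=51): 45.
By inclusion-exclusion: 765 + 135 - 45.

Final answer: 855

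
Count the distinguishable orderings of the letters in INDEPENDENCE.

Letters (C:1, D:2, E:4, I:1, N:3, P:1). Total letters: 12.
Permutations = 12!/(4! x 3! x 2!).

Final answer: 1663200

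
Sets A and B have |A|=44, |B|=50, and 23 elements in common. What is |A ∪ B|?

|A union B| = |A| + |B| - |A intersect B| = 44 + 50 - 23.

Final answer: 71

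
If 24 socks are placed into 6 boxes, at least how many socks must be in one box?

By the pigeonhole principle: ceiling(24/6).

Final answer: 4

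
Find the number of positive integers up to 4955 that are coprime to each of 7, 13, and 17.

|div by 7|=707, |div by 13|=381, |div by 17|=291.
|div by 7&13|=54, |div by 7&17|=41, |div by 13&17|=22, |div by all|=3.
By inclusion-exclusion, divisible by at least one: 707+381+291-54-41-22+3 = 1265.
Not divisible by any: 4955 - 1265.

Final answer: 3690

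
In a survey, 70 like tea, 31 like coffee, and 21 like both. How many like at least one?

|A union B| = |A| + |B| - |A intersect B| = 70 + 31 - 21.

Final answer: 80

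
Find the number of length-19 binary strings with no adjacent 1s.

A valid string ends in 0 (append to any length-(n-1) valid string) or in 01 (append to any length-(n-2) valid string), so a(n) = a(n-1) + a(n-2) with a(1)=2, a(2)=3.
Computing successive values: a(1)=2, a(2)=3, a(3)=5, a(4)=8, a(5)=13, a(6)=21, a(7)=34, a(8)=55, a(9)=89, a(10)=144, a(11)=233, a(12)=377, a(13)=610, a(14)=987, a(15)=1597, a(16)=2584, a(17)=4181, a(18)=6765, a(19)=10946.

Final answer: 10946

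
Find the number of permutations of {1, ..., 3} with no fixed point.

Use the recurrence D(n) = (n-1)(D(n-1) + D(n-2)) with D(0)=1, D(1)=0.
D(2) = 1 x (0 + 1) = 1
D(3) = 2 x (D(2) + D(1)) = 2 x (1 + 0)

Final answer: D(3) = 2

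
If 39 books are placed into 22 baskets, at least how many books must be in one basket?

By the pigeonhole principle: ceiling(39/22).

Final answer: 2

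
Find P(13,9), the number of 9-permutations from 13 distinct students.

P(13,9) = 13!/(13-9)! = 13!/4!.

Final answer: P(13,9) = 259459200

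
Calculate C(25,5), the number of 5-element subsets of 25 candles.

C(25,5) = 25!/(5! x 20!).

Final answer: \binom{25}{5} = 53130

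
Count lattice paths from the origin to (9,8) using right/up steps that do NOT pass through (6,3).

Total paths to (9,8): C(17,8) = 24310.
Paths through (6,3): C(9,3) x C(8,5) = 4704.
Avoiding (6,3): 24310 - 4704.

Final answer: 19606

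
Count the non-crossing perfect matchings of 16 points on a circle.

This is counted by the nth Catalan number C_n. Here n = 16/2 = 8.
C_n = (2n)!/(n!(n+1)!), so C_{8} = 16!/(8! x 9!) = C(16,8)/9 = 12870/9.

Final answer: C_{8} = 1430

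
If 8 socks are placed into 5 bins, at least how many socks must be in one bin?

By the pigeonhole principle: ceiling(8/5).

Final answer: 2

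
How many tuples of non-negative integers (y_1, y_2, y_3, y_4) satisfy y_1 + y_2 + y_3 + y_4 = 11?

Stars and bars with 11 stars and 3 bars:
C(11+4-1, 4-1) = C(14,3).

Final answer: C(14,3) = 364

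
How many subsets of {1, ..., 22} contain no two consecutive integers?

Let a(n) count such subsets of {1, ..., n}. Either n is excluded (a(n-1) ways) or n is included, forcing n-1 out (a(n-2) ways), so a(n) = a(n-1) + a(n-2) with a(1)=2, a(2)=3.
Iterating the recurrence: a(1)=2, a(2)=3, a(3)=5, a(4)=8, a(5)=13, a(6)=21, a(7)=34, a(8)=55, a(9)=89, a(10)=144, a(11)=233, a(12)=377, a(13)=610, a(14)=987, a(15)=1597, a(16)=2584, a(17)=4181, a(18)=6765, a(19)=10946, a(20)=17711, a(21)=28657, a(22)=46368.

Final answer: 46368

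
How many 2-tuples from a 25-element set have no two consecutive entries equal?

Let g(n) count such strings. g(1) = 25, and each valid string of length n-1 extends in 24 ways (any symbol but the last), so g(n) = 24 g(n-1).
Total: g(2) = 25 x 24^1.

Final answer: 25 x 24^{1} = 600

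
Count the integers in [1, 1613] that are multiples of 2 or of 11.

Multiples of 2: 806. Multiples of 11: 146. Of both (lcm=22): 73.
By inclusion-exclusion: 806 + 146 - 73.

Final answer: 879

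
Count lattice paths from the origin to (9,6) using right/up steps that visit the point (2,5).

Paths (0,0)->(2,5): C(7,5) = 21.
Paths (2,5)->(9,6): C(8,1) = 8.
By multiplication principle: 21 x 8.

Final answer: 168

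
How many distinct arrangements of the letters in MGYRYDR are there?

Letters (D:1, G:1, M:1, R:2, Y:2). Total letters: 7.
Permutations = 7!/(2! x 2!).

Final answer: 1260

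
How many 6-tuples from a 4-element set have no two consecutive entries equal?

First character: 4 choices. Each subsequent: 3 choices (must differ from the previous one).
Total: 4 x 3^5.

Final answer: 4 x 3^{5} = 972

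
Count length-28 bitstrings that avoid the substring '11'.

Let a(n) count valid strings. If the last bit is 0 the prefix is any valid string of length n-1; if it is 1 the string must end in 01 with a valid prefix of length n-2. So a(n) = a(n-1) + a(n-2), a(1)=2, a(2)=3.
Building up term by term: a(1)=2, a(2)=3, a(3)=5, a(4)=8, a(5)=13, a(6)=21, a(7)=34, a(8)=55, a(9)=89, a(10)=144, a(11)=233, a(12)=377, a(13)=610, a(14)=987, a(15)=1597, a(16)=2584, a(17)=4181, a(18)=6765, a(19)=10946, a(20)=17711, a(21)=28657, a(22)=46368, a(23)=75025, a(24)=121393, a(25)=196418, a(26)=317811, a(27)=514229, a(28)=832040.

Final answer: 832040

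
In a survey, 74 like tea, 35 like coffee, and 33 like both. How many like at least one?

|A union B| = |A| + |B| - |A intersect B| = 74 + 35 - 33.

Final answer: 76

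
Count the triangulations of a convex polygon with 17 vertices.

This is counted by the nth Catalan number C_n. Here n = 17 - 2 = 15.
Using C_0 = 1 and C_(k+1) = C_k x 2(2k+1)/(k+2), build up term by term: C_1=1, C_2=2, C_3=5, C_4=14, C_5=42, C_6=132, C_7=429, C_8=1430, C_9=4862, C_10=16796, C_11=58786, C_12=208012, C_13=742900, C_14=2674440, C_15=9694845.

Final answer: C_{15} = 9694845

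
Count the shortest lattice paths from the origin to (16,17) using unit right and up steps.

Each path has 16 right steps and 17 up steps in some order (33 steps total).
Choose which 17 of the 33 steps are up: C(33,17).

Final answer: C(33,17) = 1166803110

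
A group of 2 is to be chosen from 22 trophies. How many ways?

C(22,2) = 22!/(2! x (22-2)!).

Final answer: C(22,2) = 231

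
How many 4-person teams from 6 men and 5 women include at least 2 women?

Sum over valid woman counts:
C(5,2)C(6,2) = 150
C(5,3)C(6,1) = 60
C(5,4)C(6,0) = 5
Total: 150 + 60 + 5.

Final answer: 215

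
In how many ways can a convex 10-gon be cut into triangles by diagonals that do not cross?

This is counted by the nth Catalan number C_n. Here n = 10 - 2 = 8.
C_n = (2n)!/(n!(n+1)!), so C_{8} = 16!/(8! x 9!) = C(16,8)/9 = 12870/9.

Final answer: C_{8} = 1430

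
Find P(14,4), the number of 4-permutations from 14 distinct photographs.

P(14,4) = 14!/(14-4)! = 14!/10!.

Final answer: P(14,4) = 24024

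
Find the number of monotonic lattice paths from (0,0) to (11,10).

Each path has 11 right steps and 10 up steps in some order (21 steps total).
Choose which 10 of the 21 steps are up: C(21,10).

Final answer: C(21,10) = 352716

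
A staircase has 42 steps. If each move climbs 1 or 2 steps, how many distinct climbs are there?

Condition on the final move: it is a 1-step (f(n-1) ways to get there) or a 2-step (f(n-2) ways), so f(n) = f(n-1) + f(n-2), with f(1)=1, f(2)=2.
Computing successive values: f(1)=1, f(2)=2, f(3)=3, f(4)=5, f(5)=8, f(6)=13, f(7)=21, f(8)=34, f(9)=55, f(10)=89, f(11)=144, f(12)=233, f(13)=377, f(14)=610, f(15)=987, f(16)=1597, f(17)=2584, f(18)=4181, f(19)=6765, f(20)=10946, f(21)=17711, f(22)=28657, f(23)=46368, f(24)=75025, f(25)=121393, f(26)=196418, f(27)=317811, f(28)=514229, f(29)=832040, f(30)=1346269, f(31)=2178309, f(32)=3524578, f(33)=5702887, f(34)=9227465, f(35)=14930352, f(36)=24157817, f(37)=39088169, f(38)=63245986, f(39)=102334155, f(40)=165580141, f(41)=267914296, f(42)=433494437.

Final answer: 433494437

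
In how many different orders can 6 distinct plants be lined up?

The number of ways to arrange 6 distinct objects is 6!.

Final answer: 6! = 720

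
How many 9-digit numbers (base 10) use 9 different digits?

First digit: 9 (not 0). Second: 9 (not first). Third: 8, etc.
Total: 9 x 9 x 8 x 7 x 6 x 5 x 4 x 3 x 2.

Final answer: 3265920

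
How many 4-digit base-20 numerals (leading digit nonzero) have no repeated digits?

The leading digit has 19 choices (anything but zero); the next has 19 (anything but the first), then 18, and so on, one fewer each time.
Total: 19 x 19 x 18 x 17.

Final answer: 110466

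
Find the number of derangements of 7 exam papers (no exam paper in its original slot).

D(n) = (n-1)(D(n-1) + D(n-2)), D(0)=1, D(1)=0.
D(2) = 1 x (0 + 1) = 1
D(3) = 2 x (1 + 0) = 2
D(4) = 3 x (2 + 1) = 9
D(5) = 4 x (9 + 2) = 44
D(6) = 5 x (44 + 9) = 265
D(7) = 6 x (D(6) + D(5)) = 6 x (265 + 44)

Final answer: D(7) = 1854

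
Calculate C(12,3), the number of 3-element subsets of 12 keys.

C(12,3) = 12!/(3! x 9!).

Final answer: \binom{12}{3} = 220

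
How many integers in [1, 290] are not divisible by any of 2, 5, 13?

|div by 2|=145, |div by 5|=58, |div by 13|=22.
|div by 2&5|=29, |div by 2&13|=11, |div by 5&13|=4, |div by all|=2.
By inclusion-exclusion, divisible by at least one: 145+58+22-29-11-4+2 = 183.
Not divisible by any: 290 - 183.

Final answer: 107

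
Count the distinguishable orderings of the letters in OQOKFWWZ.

Letters (F:1, K:1, O:2, Q:1, W:2, Z:1). Total letters: 8.
Permutations = 8!/(2! x 2!).

Final answer: 10080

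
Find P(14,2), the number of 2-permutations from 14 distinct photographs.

P(14,2) = 14!/(14-2)! = 14!/12!.

Final answer: P(14,2) = 182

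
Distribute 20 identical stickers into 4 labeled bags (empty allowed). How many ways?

Stars and bars: C(n+k-1, k-1) = C(23,3).

Final answer: C(23,3) = 1771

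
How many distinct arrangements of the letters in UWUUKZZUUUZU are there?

Letters (K:1, U:7, W:1, Z:3). Total letters: 12.
Permutations = 12!/(7! x 3!).

Final answer: 15840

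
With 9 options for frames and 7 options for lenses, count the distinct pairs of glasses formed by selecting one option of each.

By the multiplication principle: 9 x 7.

Final answer: 63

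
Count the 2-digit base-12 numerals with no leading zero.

Leading digit: 11 options (nonzero). Other 1 digit(s): 12 options each.
Total: 11 x 12^1.

Final answer: 132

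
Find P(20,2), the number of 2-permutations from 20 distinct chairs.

P(20,2) = 20!/(20-2)! = 20!/18!.

Final answer: P(20,2) = 380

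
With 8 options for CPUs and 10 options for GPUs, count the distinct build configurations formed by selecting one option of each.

By the multiplication principle: 8 x 10.

Final answer: 80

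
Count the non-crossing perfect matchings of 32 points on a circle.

This is a standard Catalan-number count: the answer is C_n. Here n = 32/2 = 16.
C_n = C(2n,n) - C(2n,n+1), so C_{16} = C(32,16) - C(32,17) = 601080390 - 565722720.

Final answer: C_{16} = 35357670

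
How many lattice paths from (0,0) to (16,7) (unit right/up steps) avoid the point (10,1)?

Total paths to (16,7): C(23,7) = 245157.
Paths through (10,1): C(11,1) x C(12,6) = 10164.
Avoiding (10,1): 245157 - 10164.

Final answer: 234993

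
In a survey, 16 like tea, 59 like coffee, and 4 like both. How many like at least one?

|A union B| = |A| + |B| - |A intersect B| = 16 + 59 - 4.

Final answer: 71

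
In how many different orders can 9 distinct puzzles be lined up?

The number of ways to arrange 9 distinct objects is 9!.

Final answer: 9! = 362880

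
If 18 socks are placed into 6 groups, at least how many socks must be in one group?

By the pigeonhole principle: ceiling(18/6).

Final answer: 3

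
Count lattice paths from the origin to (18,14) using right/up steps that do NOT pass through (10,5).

Total paths to (18,14): C(32,14) = 471435600.
Paths through (10,5): C(15,5) x C(17,9) = 73002930.
Avoiding (10,5): 471435600 - 73002930.

Final answer: 398432670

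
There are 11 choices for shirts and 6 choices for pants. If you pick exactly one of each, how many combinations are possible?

By the multiplication principle: 11 x 6.

Final answer: 66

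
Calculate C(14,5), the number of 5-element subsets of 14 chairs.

C(14,5) = 14!/(5! x (14-5)!).

Final answer: C(14,5) = 2002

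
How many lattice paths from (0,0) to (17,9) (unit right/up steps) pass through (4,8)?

Paths (0,0)->(4,8): C(12,8) = 495.
Paths (4,8)->(17,9): C(14,1) = 14.
By multiplication principle: 495 x 14.

Final answer: 6930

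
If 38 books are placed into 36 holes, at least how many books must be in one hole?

By the pigeonhole principle: ceiling(38/36).

Final answer: 2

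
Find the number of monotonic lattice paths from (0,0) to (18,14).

Each path has 18 right steps and 14 up steps in some order (32 steps total).
Choose which 14 of the 32 steps are up: C(32,14).

Final answer: C(32,14) = 471435600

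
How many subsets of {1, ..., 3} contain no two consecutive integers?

Condition on whether n belongs to the subset: if not, any valid subset of {1, ..., n-1} works (a(n-1)); if so, n-1 is excluded and the rest is a valid subset of {1, ..., n-2} (a(n-2)). Hence a(n) = a(n-1) + a(n-2), a(1)=2, a(2)=3.
Building up term by term: a(1)=2, a(2)=3, a(3)=5.

Final answer: 5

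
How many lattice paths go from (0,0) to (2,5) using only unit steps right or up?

Each path has 2 right steps and 5 up steps in some order (7 steps total).
Choose which 5 of the 7 steps are up: C(7,5).

Final answer: C(7,5) = 21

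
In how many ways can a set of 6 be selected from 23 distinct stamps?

C(23,6) = 23!/(6! x 17!).

Final answer: \binom{23}{6} = 100947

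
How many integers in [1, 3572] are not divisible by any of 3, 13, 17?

|div by 3|=1190, |div by 13|=274, |div by 17|=210.
|div by 3&13|=91, |div by 3&17|=70, |div by 13&17|=16, |div by all|=5.
By inclusion-exclusion, divisible by at least one: 1190+274+210-91-70-16+5 = 1502.
Not divisible by any: 3572 - 1502.

Final answer: 2070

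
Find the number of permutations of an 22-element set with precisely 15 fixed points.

Choose which 15 elements are fixed: C(22,15) = 170544.
Derange the remaining 7 using D(j) = (j-1)(D(j-1) + D(j-2)), D(0)=1, D(1)=0: D(2)=1, D(3)=2, D(4)=9, D(5)=44, D(6)=265, D(7)=1854.
Total: 170544 x 1854.

Final answer: C(22,15) D(7) = 316188576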